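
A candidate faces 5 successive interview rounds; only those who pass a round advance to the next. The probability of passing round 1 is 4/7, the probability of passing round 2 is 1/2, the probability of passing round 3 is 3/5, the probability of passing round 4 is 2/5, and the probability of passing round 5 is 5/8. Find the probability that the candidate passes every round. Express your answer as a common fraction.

The events are sequential, so multiply the conditional probabilities:
P = 4/7 × 1/2 × 3/5 × 2/5 × 5/8 = 120/2800 = 3/70.

3/70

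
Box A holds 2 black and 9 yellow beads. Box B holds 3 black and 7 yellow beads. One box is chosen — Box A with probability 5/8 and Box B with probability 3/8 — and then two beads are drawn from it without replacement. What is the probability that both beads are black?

From Box A: P(both black) = (2/11)(1/10) = 1/55.
From Box B: P(both black) = (3/10)(2/9) = 1/15.
Total probability = (5/8)(1/55) + (3/8)(1/15) = 2/55.

2/55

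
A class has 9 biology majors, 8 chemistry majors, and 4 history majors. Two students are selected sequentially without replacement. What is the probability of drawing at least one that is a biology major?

24/35

P(no biology majors) = 12/21 × 11/20 = 132/420 = 11/35.
P(at least one) = 1 − 11/35 = 24/35.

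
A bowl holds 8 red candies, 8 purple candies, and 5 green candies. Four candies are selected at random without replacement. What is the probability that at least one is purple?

1054/1197

P(no purple) = 13/21 × 12/20 × 11/19 × 10/18 = 17160/143640 = 143/1197.
P(at least one) = 1 − 143/1197 = 1054/1197.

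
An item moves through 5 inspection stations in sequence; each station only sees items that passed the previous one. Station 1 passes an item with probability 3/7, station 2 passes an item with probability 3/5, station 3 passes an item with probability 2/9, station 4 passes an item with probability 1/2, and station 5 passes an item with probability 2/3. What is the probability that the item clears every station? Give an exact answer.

2/105

Multiplying along the chain,
P = 3/7 × 3/5 × 2/9 × 1/2 × 2/3 = 36/1890 = 2/105.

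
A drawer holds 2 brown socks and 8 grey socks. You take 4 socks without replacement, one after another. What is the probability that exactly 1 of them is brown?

One ordering (brown drawn first) has probability 2/10 × 8/9 × 7/8 × 6/7 = 672/5040 = 2/15.
There are C(4,1) = 4 such orderings, each equally likely, so P = 4 × 2/15 = 8/15.

8/15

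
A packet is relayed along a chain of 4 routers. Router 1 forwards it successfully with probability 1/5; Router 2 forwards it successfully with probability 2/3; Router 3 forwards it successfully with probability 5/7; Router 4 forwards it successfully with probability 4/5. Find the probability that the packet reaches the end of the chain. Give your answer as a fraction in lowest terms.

8/105

Each stage is reached only if all earlier stages succeed, so
P = 1/5 × 2/3 × 5/7 × 4/5 = 40/525 = 8/105.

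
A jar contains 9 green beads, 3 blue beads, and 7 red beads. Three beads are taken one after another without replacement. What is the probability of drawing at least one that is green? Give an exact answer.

P(no green) = 10/19 × 9/18 × 8/17 = 720/5814 = 40/323.
P(at least one) = 1 − 40/323 = 283/323.

283/323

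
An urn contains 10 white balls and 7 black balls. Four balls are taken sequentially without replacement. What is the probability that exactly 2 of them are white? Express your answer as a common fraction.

One ordering (white drawn first) has probability 10/17 × 9/16 × 7/15 × 6/14 = 3780/57120 = 9/136.
There are C(4,2) = 6 such orderings, each equally likely, so P = 6 × 9/136 = 27/68.

27/68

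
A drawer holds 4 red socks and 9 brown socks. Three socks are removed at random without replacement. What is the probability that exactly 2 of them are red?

27/143

One ordering (red drawn first) has probability 4/13 × 3/12 × 9/11 = 108/1716 = 9/143.
There are C(3,2) = 3 such orderings, each equally likely, so P = 3 × 9/143 = 27/143.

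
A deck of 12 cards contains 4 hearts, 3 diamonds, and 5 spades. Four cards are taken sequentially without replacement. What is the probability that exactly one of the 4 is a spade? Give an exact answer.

35/99

One ordering (a spade drawn first) has probability 5/12 × 7/11 × 6/10 × 5/9 = 1050/11880 = 35/396.
There are C(4,1) = 4 such orderings, each equally likely, so P = 4 × 35/396 = 35/99.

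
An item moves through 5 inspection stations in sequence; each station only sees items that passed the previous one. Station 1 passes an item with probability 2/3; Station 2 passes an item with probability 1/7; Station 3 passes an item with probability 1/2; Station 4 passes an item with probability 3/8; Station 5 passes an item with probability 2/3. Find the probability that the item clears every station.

1/84

Each stage is reached only if all earlier stages succeed, so
P = 2/3 × 1/7 × 1/2 × 3/8 × 2/3 = 12/1008 = 1/84.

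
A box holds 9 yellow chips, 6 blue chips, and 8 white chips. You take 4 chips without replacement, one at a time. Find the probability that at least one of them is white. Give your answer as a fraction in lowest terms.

214/253

P(no white) = 15/23 × 14/22 × 13/21 × 12/20 = 32760/212520 = 39/253.
P(at least one) = 1 − 39/253 = 214/253.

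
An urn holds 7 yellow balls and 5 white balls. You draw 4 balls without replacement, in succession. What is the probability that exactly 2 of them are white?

One ordering (white drawn first) has probability 5/12 × 4/11 × 7/10 × 6/9 = 840/11880 = 7/99.
There are C(4,2) = 6 such orderings, each equally likely, so P = 6 × 7/99 = 14/33.

14/33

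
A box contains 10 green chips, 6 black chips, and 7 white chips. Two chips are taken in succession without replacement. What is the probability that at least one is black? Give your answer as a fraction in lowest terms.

P(no black) = 17/23 × 16/22 = 272/506 = 136/253.
P(at least one) = 1 − 136/253 = 117/253.

117/253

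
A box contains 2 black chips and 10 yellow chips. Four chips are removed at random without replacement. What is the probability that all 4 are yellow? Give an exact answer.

14/33

P(all yellow) = 10/12 × 9/11 × 8/10 × 7/9 = 5040/11880 = 14/33.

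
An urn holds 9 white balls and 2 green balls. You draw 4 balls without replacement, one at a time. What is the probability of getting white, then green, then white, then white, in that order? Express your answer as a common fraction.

Chain rule:
P = 9/11 × 2/10 × 8/9 × 7/8 = 1008/7920 = 7/55.

7/55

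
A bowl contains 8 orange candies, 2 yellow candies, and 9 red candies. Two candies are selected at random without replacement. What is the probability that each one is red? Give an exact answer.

4/19

P = 9/19 × 8/18 = 72/342 = 4/19.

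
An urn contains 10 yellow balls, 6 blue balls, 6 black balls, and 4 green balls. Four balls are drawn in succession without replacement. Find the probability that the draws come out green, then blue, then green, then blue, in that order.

3/2990

Chain rule:
P = 4/26 × 6/25 × 3/24 × 5/23 = 360/358800 = 3/2990.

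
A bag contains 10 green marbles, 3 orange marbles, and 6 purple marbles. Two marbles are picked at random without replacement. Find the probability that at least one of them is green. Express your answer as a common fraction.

P(no green) = 9/19 × 8/18 = 72/342 = 4/19.
P(at least one) = 1 − 4/19 = 15/19.

15/19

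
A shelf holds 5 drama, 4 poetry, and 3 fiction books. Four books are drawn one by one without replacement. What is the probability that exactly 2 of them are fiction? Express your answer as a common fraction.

One ordering (fiction drawn first) has probability 3/12 × 2/11 × 9/10 × 8/9 = 432/11880 = 2/55.
There are C(4,2) = 6 such orderings, each equally likely, so P = 6 × 2/55 = 12/55.

12/55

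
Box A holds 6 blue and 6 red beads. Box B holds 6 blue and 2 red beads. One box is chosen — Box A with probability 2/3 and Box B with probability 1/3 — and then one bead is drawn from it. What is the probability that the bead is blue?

7/12

From Box A: P(blue) = 6/12.
From Box B: P(blue) = 6/8.
Total probability = (2/3)(6/12) + (1/3)(6/8) = 7/12.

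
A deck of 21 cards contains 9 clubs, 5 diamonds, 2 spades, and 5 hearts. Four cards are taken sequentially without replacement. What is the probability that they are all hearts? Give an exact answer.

1/1197

P = 5/21 × 4/20 × 3/19 × 2/18 = 120/143640 = 1/1197.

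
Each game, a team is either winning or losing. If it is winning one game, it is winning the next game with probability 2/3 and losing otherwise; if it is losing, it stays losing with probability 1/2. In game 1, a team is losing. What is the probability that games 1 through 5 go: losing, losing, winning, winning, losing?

Game 1 is given. For each transition, use the conditional probability from the current state:
P(losing | losing) = 1/2; P(winning | losing) = 1/2; P(winning | winning) = 2/3; P(losing | winning) = 1/3.
P = 1/2 × 1/2 × 2/3 × 1/3 = 2/36 = 1/18.

1/18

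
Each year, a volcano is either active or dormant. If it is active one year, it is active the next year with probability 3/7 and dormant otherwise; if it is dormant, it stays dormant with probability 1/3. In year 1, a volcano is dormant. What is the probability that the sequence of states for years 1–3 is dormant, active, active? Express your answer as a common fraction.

Year 1 is given. For each transition, use the conditional probability from the current state:
P(active | dormant) = 2/3; P(active | active) = 3/7.
P = 2/3 × 3/7 = 6/21 = 2/7.

2/7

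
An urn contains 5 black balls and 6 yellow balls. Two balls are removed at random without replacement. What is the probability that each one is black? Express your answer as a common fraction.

2/11

P(all black) = 5/11 × 4/10 = 20/110 = 2/11.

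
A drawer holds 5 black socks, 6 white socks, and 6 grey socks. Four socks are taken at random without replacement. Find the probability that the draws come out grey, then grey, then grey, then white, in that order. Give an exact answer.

3/238

Chain rule:
P = 6/17 × 5/16 × 4/15 × 6/14 = 720/57120 = 3/238.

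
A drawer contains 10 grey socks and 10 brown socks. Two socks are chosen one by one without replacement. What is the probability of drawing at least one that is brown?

P(no brown) = 10/20 × 9/19 = 90/380 = 9/38.
P(at least one) = 1 − 9/38 = 29/38.

29/38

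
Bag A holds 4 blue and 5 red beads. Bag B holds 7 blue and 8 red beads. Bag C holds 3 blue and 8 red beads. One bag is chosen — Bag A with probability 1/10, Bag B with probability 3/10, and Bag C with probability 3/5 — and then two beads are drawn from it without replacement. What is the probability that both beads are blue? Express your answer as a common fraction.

361/3300

From Bag A: P(both blue) = (4/9)(3/8) = 1/6.
From Bag B: P(both blue) = (7/15)(6/14) = 1/5.
From Bag C: P(both blue) = (3/11)(2/10) = 3/55.
Total probability = (1/10)(1/6) + (3/10)(1/5) + (3/5)(3/55) = 361/3300.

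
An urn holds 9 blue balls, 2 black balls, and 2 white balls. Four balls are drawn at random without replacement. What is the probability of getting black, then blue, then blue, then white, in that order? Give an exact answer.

Each draw changes the counts, so multiply the conditional probabilities along the sequence:
P = 2/13 × 9/12 × 8/11 × 2/10 = 288/17160 = 12/715.

12/715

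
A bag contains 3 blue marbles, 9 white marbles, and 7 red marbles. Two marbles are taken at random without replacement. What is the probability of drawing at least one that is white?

P(no white) = 10/19 × 9/18 = 90/342 = 5/19.
P(at least one) = 1 − 5/19 = 14/19.

14/19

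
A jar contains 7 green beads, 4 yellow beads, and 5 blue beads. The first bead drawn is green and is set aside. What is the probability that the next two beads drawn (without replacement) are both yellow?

2/35

With the first bead removed, 4 yellow remain out of 15.
P = 4/15 × 3/14 = 12/210 = 2/35.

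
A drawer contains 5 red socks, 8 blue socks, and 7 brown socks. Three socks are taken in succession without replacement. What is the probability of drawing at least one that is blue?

46/57

P(no blue) = 12/20 × 11/19 × 10/18 = 1320/6840 = 11/57.
P(at least one) = 1 − 11/57 = 46/57.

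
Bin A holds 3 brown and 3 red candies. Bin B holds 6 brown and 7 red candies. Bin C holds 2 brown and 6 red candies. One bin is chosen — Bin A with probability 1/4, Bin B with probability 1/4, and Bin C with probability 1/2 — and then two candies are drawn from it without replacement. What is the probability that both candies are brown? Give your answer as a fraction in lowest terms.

211/1820

From Bin A: P(both brown) = (3/6)(2/5) = 1/5.
From Bin B: P(both brown) = (6/13)(5/12) = 5/26.
From Bin C: P(both brown) = (2/8)(1/7) = 1/28.
Total probability = (1/4)(1/5) + (1/4)(5/26) + (1/2)(1/28) = 211/1820.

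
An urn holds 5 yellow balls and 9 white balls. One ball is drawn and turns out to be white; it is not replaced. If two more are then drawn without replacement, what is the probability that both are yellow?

With the first ball removed, 5 yellow remain out of 13.
P = 5/13 × 4/12 = 20/156 = 5/39.

5/39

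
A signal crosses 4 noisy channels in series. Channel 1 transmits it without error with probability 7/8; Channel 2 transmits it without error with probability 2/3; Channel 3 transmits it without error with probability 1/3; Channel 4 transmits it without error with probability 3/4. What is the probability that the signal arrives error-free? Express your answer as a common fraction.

7/48

The events are sequential, so multiply the conditional probabilities:
P = 7/8 × 2/3 × 1/3 × 3/4 = 42/288 = 7/48.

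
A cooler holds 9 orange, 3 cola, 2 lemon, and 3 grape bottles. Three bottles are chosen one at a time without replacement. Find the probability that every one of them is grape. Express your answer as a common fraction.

1/680

P(every draw is grape) = 3/17 × 2/16 × 1/15 = 6/4080 = 1/680.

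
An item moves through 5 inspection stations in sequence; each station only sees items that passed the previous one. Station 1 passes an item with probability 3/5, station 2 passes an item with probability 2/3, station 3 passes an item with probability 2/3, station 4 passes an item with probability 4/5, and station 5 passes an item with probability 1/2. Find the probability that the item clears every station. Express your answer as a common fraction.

The events are sequential, so multiply the conditional probabilities:
P = 3/5 × 2/3 × 2/3 × 4/5 × 1/2 = 48/450 = 8/75.

8/75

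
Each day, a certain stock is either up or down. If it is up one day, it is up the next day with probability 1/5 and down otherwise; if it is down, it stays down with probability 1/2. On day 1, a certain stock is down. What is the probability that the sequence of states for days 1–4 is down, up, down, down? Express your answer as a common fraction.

1/5

Day 1 is given. For each transition, use the conditional probability from the current state:
P(up | down) = 1/2; P(down | up) = 4/5; P(down | down) = 1/2.
P = 1/2 × 4/5 × 1/2 = 4/20 = 1/5.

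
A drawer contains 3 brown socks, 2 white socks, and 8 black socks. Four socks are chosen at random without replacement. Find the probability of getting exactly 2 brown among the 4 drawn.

27/143

One ordering (brown drawn first) has probability 3/13 × 2/12 × 10/11 × 9/10 = 540/17160 = 9/286.
There are C(4,2) = 6 such orderings, each equally likely, so P = 6 × 9/286 = 27/143.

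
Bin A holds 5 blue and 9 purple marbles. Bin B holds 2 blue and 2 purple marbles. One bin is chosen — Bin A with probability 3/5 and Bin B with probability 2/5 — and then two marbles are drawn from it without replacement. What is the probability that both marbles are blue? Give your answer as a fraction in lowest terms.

From Bin A: P(both blue) = (5/14)(4/13) = 10/91.
From Bin B: P(both blue) = (2/4)(1/3) = 1/6.
Total probability = (3/5)(10/91) + (2/5)(1/6) = 181/1365.

181/1365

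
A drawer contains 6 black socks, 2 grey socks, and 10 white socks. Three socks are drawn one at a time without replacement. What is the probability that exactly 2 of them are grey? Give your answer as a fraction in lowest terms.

One ordering (grey drawn first) has probability 2/18 × 1/17 × 16/16 = 32/4896 = 1/153.
There are C(3,2) = 3 such orderings, each equally likely, so P = 3 × 1/153 = 1/51.

1/51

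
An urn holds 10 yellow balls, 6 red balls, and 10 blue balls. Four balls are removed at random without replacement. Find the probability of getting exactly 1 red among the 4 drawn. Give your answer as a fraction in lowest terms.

One ordering (red drawn first) has probability 6/26 × 20/25 × 19/24 × 18/23 = 41040/358800 = 171/1495.
There are C(4,1) = 4 such orderings, each equally likely, so P = 4 × 171/1495 = 684/1495.

684/1495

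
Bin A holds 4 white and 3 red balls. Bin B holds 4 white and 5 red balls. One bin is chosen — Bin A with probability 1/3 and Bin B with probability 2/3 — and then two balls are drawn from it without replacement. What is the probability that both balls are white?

From Bin A: P(both white) = (4/7)(3/6) = 2/7.
From Bin B: P(both white) = (4/9)(3/8) = 1/6.
Total probability = (1/3)(2/7) + (2/3)(1/6) = 13/63.

13/63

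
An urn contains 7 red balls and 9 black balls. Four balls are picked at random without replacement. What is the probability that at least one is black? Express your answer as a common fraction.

51/52

P(no black) = 7/16 × 6/15 × 5/14 × 4/13 = 840/43680 = 1/52.
P(at least one) = 1 − 1/52 = 51/52.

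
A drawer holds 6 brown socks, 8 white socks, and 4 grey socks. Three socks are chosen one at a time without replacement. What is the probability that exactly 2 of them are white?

35/102

One ordering (white drawn first) has probability 8/18 × 7/17 × 10/16 = 560/4896 = 35/306.
There are C(3,2) = 3 such orderings, each equally likely, so P = 3 × 35/306 = 35/102.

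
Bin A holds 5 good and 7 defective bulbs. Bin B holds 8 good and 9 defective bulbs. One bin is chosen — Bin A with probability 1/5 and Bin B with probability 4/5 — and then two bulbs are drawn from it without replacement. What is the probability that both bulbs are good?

From Bin A: P(both good) = (5/12)(4/11) = 5/33.
From Bin B: P(both good) = (8/17)(7/16) = 7/34.
Total probability = (1/5)(5/33) + (4/5)(7/34) = 547/2805.

547/2805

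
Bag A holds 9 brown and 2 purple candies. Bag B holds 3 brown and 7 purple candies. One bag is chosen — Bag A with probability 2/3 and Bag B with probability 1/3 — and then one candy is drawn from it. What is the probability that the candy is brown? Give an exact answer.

From Bag A: P(brown) = 9/11.
From Bag B: P(brown) = 3/10.
Total probability = (2/3)(9/11) + (1/3)(3/10) = 71/110.

71/110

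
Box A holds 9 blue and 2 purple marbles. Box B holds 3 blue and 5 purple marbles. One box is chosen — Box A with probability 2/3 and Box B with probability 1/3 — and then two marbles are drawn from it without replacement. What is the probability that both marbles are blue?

From Box A: P(both blue) = (9/11)(8/10) = 36/55.
From Box B: P(both blue) = (3/8)(2/7) = 3/28.
Total probability = (2/3)(36/55) + (1/3)(3/28) = 727/1540.

727/1540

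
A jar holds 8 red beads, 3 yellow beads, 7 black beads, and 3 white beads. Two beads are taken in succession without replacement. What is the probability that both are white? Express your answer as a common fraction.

P(every draw is white) = 3/21 × 2/20 = 6/420 = 1/70.

1/70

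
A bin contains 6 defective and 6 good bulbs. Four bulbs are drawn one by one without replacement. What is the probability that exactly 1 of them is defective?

One ordering (defective drawn first) has probability 6/12 × 6/11 × 5/10 × 4/9 = 720/11880 = 2/33.
There are C(4,1) = 4 such orderings, each equally likely, so P = 4 × 2/33 = 8/33.

8/33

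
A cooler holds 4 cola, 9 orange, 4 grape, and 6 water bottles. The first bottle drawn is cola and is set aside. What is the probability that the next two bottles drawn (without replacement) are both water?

After the first draw, 6 of the remaining 22 bottles are water.
P = 6/22 × 5/21 = 30/462 = 5/77.

5/77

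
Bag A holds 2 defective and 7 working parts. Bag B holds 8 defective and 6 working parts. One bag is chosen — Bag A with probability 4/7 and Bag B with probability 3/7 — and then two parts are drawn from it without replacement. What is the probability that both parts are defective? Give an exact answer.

121/819

From Bag A: P(both defective) = (2/9)(1/8) = 1/36.
From Bag B: P(both defective) = (8/14)(7/13) = 4/13.
Total probability = (4/7)(1/36) + (3/7)(4/13) = 121/819.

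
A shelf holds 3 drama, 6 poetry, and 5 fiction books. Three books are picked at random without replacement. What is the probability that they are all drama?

P(every draw is drama) = 3/14 × 2/13 × 1/12 = 6/2184 = 1/364.

1/364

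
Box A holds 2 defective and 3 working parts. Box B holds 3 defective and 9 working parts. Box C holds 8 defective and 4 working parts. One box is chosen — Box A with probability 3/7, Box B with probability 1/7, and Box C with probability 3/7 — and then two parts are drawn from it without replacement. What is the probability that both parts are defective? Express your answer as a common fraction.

89/385

From Box A: P(both defective) = (2/5)(1/4) = 1/10.
From Box B: P(both defective) = (3/12)(2/11) = 1/22.
From Box C: P(both defective) = (8/12)(7/11) = 14/33.
Total probability = (3/7)(1/10) + (1/7)(1/22) + (3/7)(14/33) = 89/385.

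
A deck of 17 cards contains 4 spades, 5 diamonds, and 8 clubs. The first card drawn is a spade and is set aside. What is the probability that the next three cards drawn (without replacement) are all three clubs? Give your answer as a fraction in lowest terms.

With the first card removed, 8 clubs remain out of 16.
P = 8/16 × 7/15 × 6/14 = 336/3360 = 1/10.

1/10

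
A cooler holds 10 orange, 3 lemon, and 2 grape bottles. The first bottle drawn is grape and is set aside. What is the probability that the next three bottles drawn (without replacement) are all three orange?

With the first bottle removed, 10 orange remain out of 14.
P = 10/14 × 9/13 × 8/12 = 720/2184 = 30/91.

30/91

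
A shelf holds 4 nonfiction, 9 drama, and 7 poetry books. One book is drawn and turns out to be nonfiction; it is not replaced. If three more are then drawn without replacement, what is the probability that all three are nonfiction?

After the first draw, 3 of the remaining 19 books are nonfiction.
P = 3/19 × 2/18 × 1/17 = 6/5814 = 1/969.

1/969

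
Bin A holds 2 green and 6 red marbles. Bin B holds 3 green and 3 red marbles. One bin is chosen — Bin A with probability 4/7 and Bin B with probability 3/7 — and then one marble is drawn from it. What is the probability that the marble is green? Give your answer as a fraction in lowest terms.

5/14

From Bin A: P(green) = 2/8.
From Bin B: P(green) = 3/6.
Total probability = (4/7)(2/8) + (3/7)(3/6) = 5/14.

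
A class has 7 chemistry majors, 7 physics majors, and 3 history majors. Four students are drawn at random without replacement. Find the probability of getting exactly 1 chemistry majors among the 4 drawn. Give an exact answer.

6/17

One ordering (a chemistry major drawn first) has probability 7/17 × 10/16 × 9/15 × 8/14 = 5040/57120 = 3/34.
There are C(4,1) = 4 such orderings, each equally likely, so P = 4 × 3/34 = 6/17.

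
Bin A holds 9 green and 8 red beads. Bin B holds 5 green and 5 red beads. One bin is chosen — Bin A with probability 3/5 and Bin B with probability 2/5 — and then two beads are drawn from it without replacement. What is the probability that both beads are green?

379/1530

From Bin A: P(both green) = (9/17)(8/16) = 9/34.
From Bin B: P(both green) = (5/10)(4/9) = 2/9.
Total probability = (3/5)(9/34) + (2/5)(2/9) = 379/1530.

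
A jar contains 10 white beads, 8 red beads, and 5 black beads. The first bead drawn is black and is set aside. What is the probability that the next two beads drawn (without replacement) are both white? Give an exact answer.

With the first bead removed, 10 white remain out of 22.
P = 10/22 × 9/21 = 90/462 = 15/77.

15/77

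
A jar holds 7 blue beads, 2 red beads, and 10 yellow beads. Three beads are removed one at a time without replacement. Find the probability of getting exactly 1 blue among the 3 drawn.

One ordering (blue drawn first) has probability 7/19 × 12/18 × 11/17 = 924/5814 = 154/969.
There are C(3,1) = 3 such orderings, each equally likely, so P = 3 × 154/969 = 154/323.

154/323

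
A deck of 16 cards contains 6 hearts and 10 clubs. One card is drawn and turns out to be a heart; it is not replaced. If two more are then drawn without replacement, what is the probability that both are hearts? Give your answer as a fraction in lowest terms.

2/21

After the first draw, 5 of the remaining 15 cards are hearts.
P = 5/15 × 4/14 = 20/210 = 2/21.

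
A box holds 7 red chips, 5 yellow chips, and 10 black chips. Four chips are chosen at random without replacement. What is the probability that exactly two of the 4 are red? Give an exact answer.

63/209

One ordering (red drawn first) has probability 7/22 × 6/21 × 15/20 × 14/19 = 8820/175560 = 21/418.
There are C(4,2) = 6 such orderings, each equally likely, so P = 6 × 21/418 = 63/209.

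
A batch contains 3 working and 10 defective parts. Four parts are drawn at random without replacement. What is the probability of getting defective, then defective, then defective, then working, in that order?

Multiply the probability of each draw given the previous ones:
P = 10/13 × 9/12 × 8/11 × 3/10 = 2160/17160 = 18/143.

18/143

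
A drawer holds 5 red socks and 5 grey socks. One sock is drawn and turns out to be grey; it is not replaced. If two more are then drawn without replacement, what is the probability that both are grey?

With the first sock removed, 4 grey remain out of 9.
P = 4/9 × 3/8 = 12/72 = 1/6.

1/6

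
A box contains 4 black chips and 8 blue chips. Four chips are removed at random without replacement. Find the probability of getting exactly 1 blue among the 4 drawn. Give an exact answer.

32/495

One ordering (blue drawn first) has probability 8/12 × 4/11 × 3/10 × 2/9 = 192/11880 = 8/495.
There are C(4,1) = 4 such orderings, each equally likely, so P = 4 × 8/495 = 32/495.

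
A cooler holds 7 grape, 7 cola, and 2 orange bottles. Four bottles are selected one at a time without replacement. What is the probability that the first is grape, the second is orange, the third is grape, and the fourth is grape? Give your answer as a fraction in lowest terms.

1/104

Chain rule:
P = 7/16 × 2/15 × 6/14 × 5/13 = 420/43680 = 1/104.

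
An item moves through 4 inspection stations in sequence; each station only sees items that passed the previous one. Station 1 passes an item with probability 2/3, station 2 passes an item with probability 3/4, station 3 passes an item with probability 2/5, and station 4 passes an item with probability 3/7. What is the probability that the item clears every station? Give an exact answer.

3/35

Each stage is reached only if all earlier stages succeed, so
P = 2/3 × 3/4 × 2/5 × 3/7 = 36/420 = 3/35.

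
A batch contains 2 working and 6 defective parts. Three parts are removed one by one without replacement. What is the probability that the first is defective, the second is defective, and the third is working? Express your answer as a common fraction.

Multiply the probability of each draw given the previous ones:
P = 6/8 × 5/7 × 2/6 = 60/336 = 5/28.

5/28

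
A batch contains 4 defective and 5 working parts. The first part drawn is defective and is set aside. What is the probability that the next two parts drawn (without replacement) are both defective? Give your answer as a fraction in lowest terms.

After the first draw, 3 of the remaining 8 parts are defective.
P = 3/8 × 2/7 = 6/56 = 3/28.

3/28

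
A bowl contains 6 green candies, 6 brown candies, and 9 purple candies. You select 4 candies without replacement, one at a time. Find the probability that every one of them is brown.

P(every draw is brown) = 6/21 × 5/20 × 4/19 × 3/18 = 360/143640 = 1/399.

1/399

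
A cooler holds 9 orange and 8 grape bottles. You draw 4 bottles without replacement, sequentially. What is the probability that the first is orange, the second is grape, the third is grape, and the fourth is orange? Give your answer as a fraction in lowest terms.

6/85

Each draw changes the counts, so multiply the conditional probabilities along the sequence:
P = 9/17 × 8/16 × 7/15 × 8/14 = 4032/57120 = 6/85.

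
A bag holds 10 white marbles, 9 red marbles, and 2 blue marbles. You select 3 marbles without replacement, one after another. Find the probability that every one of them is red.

P(all red) = 9/21 × 8/20 × 7/19 = 504/7980 = 6/95.

6/95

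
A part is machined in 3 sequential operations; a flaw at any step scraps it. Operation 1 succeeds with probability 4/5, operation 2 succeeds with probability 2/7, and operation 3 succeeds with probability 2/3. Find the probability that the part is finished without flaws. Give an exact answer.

The events are sequential, so multiply the conditional probabilities:
P = 4/5 × 2/7 × 2/3 = 16/105.

16/105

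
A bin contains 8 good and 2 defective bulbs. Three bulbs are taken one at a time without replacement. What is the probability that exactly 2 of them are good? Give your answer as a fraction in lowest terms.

7/15

One ordering (good drawn first) has probability 8/10 × 7/9 × 2/8 = 112/720 = 7/45.
There are C(3,2) = 3 such orderings, each equally likely, so P = 3 × 7/45 = 7/15.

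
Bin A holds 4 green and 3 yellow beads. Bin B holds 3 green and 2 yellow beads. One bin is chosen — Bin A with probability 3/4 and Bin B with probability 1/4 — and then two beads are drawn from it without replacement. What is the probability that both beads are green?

81/280

From Bin A: P(both green) = (4/7)(3/6) = 2/7.
From Bin B: P(both green) = (3/5)(2/4) = 3/10.
Total probability = (3/4)(2/7) + (1/4)(3/10) = 81/280.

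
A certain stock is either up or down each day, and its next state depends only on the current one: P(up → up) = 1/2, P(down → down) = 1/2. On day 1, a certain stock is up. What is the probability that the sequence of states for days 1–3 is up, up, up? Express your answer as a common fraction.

1/4

Day 1 is given. For each transition, use the conditional probability from the current state:
P(up | up) = 1/2; P(up | up) = 1/2.
P = 1/2 × 1/2 = 1/4.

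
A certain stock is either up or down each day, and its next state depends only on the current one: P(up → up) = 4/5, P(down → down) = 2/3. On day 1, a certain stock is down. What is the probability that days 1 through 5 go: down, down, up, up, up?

Day 1 is given. For each transition, use the conditional probability from the current state:
P(down | down) = 2/3; P(up | down) = 1/3; P(up | up) = 4/5; P(up | up) = 4/5.
P = 2/3 × 1/3 × 4/5 × 4/5 = 32/225.

32/225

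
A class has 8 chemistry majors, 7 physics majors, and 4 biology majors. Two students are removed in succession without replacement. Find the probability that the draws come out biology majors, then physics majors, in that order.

14/171

Each draw changes the counts, so multiply the conditional probabilities along the sequence:
P = 4/19 × 7/18 = 28/342 = 14/171.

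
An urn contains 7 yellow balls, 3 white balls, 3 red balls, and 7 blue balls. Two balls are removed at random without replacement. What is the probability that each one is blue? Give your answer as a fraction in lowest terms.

P = 7/20 × 6/19 = 42/380 = 21/190.

21/190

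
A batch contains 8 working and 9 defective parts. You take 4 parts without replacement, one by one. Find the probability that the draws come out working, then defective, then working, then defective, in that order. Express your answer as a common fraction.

Multiply the probability of each draw given the previous ones:
P = 8/17 × 9/16 × 7/15 × 8/14 = 4032/57120 = 6/85.

6/85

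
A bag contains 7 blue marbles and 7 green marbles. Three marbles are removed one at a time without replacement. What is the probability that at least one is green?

47/52

P(no green) = 7/14 × 6/13 × 5/12 = 210/2184 = 5/52.
P(at least one) = 1 − 5/52 = 47/52.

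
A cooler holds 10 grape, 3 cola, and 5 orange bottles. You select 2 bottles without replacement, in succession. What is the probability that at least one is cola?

16/51

P(no cola) = 15/18 × 14/17 = 210/306 = 35/51.
P(at least one) = 1 − 35/51 = 16/51.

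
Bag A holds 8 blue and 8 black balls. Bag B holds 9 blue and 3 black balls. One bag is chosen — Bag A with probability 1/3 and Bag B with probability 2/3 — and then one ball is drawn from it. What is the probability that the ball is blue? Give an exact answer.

From Bag A: P(blue) = 8/16.
From Bag B: P(blue) = 9/12.
Total probability = (1/3)(8/16) + (2/3)(9/12) = 2/3.

2/3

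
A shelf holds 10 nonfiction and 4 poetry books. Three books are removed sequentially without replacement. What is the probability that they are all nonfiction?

P = 10/14 × 9/13 × 8/12 = 720/2184 = 30/91.

30/91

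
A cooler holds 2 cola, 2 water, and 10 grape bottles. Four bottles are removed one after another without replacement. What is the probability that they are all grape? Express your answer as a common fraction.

P(all grape) = 10/14 × 9/13 × 8/12 × 7/11 = 5040/24024 = 30/143.

30/143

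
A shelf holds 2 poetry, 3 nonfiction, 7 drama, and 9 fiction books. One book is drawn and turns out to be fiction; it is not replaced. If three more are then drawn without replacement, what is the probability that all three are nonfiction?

1/1140

After the first draw, 3 of the remaining 20 books are nonfiction.
P = 3/20 × 2/19 × 1/18 = 6/6840 = 1/1140.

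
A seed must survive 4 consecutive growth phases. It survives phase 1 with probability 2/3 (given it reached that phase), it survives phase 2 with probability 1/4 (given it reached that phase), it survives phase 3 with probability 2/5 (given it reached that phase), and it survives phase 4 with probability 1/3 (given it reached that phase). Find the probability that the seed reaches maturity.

The events are sequential, so multiply the conditional probabilities:
P = 2/3 × 1/4 × 2/5 × 1/3 = 4/180 = 1/45.

1/45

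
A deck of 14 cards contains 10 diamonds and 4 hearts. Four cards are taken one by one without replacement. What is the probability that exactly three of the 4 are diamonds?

480/1001

One ordering (diamonds drawn first) has probability 10/14 × 9/13 × 8/12 × 4/11 = 2880/24024 = 120/1001.
There are C(4,3) = 4 such orderings, each equally likely, so P = 4 × 120/1001 = 480/1001.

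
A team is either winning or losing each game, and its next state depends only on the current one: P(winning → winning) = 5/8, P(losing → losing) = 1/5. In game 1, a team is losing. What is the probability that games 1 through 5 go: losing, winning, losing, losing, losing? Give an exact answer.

3/250

Game 1 is given. For each transition, use the conditional probability from the current state:
P(winning | losing) = 4/5; P(losing | winning) = 3/8; P(losing | losing) = 1/5; P(losing | losing) = 1/5.
P = 4/5 × 3/8 × 1/5 × 1/5 = 12/1000 = 3/250.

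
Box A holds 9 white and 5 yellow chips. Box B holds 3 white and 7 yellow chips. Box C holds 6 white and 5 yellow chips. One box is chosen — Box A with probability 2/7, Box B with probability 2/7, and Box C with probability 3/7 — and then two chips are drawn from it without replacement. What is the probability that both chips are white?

From Box A: P(both white) = (9/14)(8/13) = 36/91.
From Box B: P(both white) = (3/10)(2/9) = 1/15.
From Box C: P(both white) = (6/11)(5/10) = 3/11.
Total probability = (2/7)(36/91) + (2/7)(1/15) + (3/7)(3/11) = 26167/105105.

26167/105105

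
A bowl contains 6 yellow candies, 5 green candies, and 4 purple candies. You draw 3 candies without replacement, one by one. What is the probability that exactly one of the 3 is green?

One ordering (green drawn first) has probability 5/15 × 10/14 × 9/13 = 450/2730 = 15/91.
There are C(3,1) = 3 such orderings, each equally likely, so P = 3 × 15/91 = 45/91.

45/91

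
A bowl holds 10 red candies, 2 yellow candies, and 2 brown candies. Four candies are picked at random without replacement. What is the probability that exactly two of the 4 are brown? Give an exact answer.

6/91

One ordering (brown drawn first) has probability 2/14 × 1/13 × 12/12 × 11/11 = 264/24024 = 1/91.
There are C(4,2) = 6 such orderings, each equally likely, so P = 6 × 1/91 = 6/91.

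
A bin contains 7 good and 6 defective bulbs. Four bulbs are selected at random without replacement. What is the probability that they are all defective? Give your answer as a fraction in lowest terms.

3/143

P(all defective) = 6/13 × 5/12 × 4/11 × 3/10 = 360/17160 = 3/143.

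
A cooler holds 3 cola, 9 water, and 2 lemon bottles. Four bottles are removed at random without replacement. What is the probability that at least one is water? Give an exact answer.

P(no water) = 5/14 × 4/13 × 3/12 × 2/11 = 120/24024 = 5/1001.
P(at least one) = 1 − 5/1001 = 996/1001.

996/1001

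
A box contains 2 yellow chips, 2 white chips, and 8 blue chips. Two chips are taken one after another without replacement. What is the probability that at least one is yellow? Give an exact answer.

P(no yellow) = 10/12 × 9/11 = 90/132 = 15/22.
P(at least one) = 1 − 15/22 = 7/22.

7/22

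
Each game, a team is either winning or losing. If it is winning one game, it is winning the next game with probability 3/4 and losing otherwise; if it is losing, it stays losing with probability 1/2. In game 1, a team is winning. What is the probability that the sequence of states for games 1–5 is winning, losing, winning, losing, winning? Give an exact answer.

1/64

Game 1 is given. For each transition, use the conditional probability from the current state:
P(losing | winning) = 1/4; P(winning | losing) = 1/2; P(losing | winning) = 1/4; P(winning | losing) = 1/2.
P = 1/4 × 1/2 × 1/4 × 1/2 = 1/64.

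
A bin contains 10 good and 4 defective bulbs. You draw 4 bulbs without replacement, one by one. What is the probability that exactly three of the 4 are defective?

One ordering (defective drawn first) has probability 4/14 × 3/13 × 2/12 × 10/11 = 240/24024 = 10/1001.
There are C(4,3) = 4 such orderings, each equally likely, so P = 4 × 10/1001 = 40/1001.

40/1001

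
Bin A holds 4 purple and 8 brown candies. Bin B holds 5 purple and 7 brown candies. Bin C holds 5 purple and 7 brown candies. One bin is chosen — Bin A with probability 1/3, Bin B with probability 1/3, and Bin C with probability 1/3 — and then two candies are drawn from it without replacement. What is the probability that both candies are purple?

From Bin A: P(both purple) = (4/12)(3/11) = 1/11.
From Bin B: P(both purple) = (5/12)(4/11) = 5/33.
From Bin C: P(both purple) = (5/12)(4/11) = 5/33.
Total probability = (1/3)(1/11) + (1/3)(5/33) + (1/3)(5/33) = 13/99.

13/99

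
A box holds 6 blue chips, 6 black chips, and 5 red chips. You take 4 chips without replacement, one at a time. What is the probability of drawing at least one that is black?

P(no black) = 11/17 × 10/16 × 9/15 × 8/14 = 7920/57120 = 33/238.
P(at least one) = 1 − 33/238 = 205/238.

205/238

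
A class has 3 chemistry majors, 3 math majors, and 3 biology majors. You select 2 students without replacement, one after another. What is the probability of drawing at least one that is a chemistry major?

P(no chemistry majors) = 6/9 × 5/8 = 30/72 = 5/12.
P(at least one) = 1 − 5/12 = 7/12.

7/12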